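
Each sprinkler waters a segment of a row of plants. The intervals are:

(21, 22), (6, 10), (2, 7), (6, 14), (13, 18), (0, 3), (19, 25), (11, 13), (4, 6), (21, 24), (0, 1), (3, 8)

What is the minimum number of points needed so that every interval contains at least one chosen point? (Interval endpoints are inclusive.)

By right end: [0,1]  [0,3]  [4,6]  [2,7]  [3,8]  [6,10]  [11,13]  [6,14]  [13,18]  [21,22]  [21,24]  [19,25]
[0,1] uncovered → point at 1; [4,6] uncovered → point at 6; [11,13] uncovered → point at 13; [21,22] uncovered → point at 22.
Points: 1, 6, 13, 22 (4 total).

4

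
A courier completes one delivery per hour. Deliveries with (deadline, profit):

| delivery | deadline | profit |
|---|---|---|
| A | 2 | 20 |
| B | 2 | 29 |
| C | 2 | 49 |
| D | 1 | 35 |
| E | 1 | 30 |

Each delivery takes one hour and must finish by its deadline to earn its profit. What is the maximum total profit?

By profit: C(d2,49), D(d1,35), E(d1,30), B(d2,29), A(d2,20)
C→slot 2; D→slot 1; E skipped; B skipped; A skipped.
Profit = 35 + 49 = 84

84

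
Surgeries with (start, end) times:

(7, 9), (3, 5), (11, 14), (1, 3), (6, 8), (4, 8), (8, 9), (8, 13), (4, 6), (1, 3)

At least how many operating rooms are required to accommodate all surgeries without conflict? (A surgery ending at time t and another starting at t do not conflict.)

3

starts: [1, 1, 3, 4, 4, 6, 7, 8, 8, 11]
ends:   [3, 3, 5, 6, 8, 8, 9, 9, 13, 14]
s1→1 s1→2 e3→1 e3→0 s3→1 s4→2 s4→3  — peak 3.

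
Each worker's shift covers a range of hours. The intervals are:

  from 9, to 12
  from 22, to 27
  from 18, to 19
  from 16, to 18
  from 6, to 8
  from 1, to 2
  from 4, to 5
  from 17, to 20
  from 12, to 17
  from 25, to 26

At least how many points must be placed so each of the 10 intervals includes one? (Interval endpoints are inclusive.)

6

Process intervals by earliest right end; each time one isn't hit yet, stab at its right endpoint.
Sorted: [1,2] [4,5] [6,8] [9,12] [12,17] [16,18] [18,19] [17,20] [25,26] [22,27]
{[1,2]} hit by 2; {[4,5]} hit by 5; {[6,8]} hit by 8; {[9,12],[12,17]} hit by 12; {[16,18],[18,19],[17,20]} hit by 18; {[25,26],[22,27]} hit by 26.
Points: 2, 5, 8, 12, 18, 26 (6 total).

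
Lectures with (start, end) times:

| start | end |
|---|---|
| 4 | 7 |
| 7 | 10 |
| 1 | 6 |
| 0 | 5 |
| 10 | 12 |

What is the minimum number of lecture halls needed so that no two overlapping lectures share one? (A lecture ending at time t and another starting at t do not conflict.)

starts: [0, 1, 4, 7, 10]
ends:   [5, 6, 7, 10, 12]
s0→1 s1→2 s4→3  — peak 3.

3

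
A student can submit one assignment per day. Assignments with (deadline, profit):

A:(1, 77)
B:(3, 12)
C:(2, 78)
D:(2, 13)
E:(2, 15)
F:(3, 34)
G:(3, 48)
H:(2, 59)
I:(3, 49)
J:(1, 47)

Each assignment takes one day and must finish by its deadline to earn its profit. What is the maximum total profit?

By profit: C(d2,78), A(d1,77), H(d2,59), I(d3,49), G(d3,48), J(d1,47), F(d3,34), E(d2,15), D(d2,13), B(d3,12)
C→slot 2; A→slot 1; H skipped; I→slot 3; G skipped; J skipped; F skipped; E skipped; D skipped; B skipped.
Profit = 77 + 78 + 49 = 204

204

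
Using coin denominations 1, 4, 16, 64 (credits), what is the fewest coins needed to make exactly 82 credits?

4

Greedy: take as many of the largest coin as possible, then repeat with the remainder.
82 = 1×64 + 1×16 + 2×1
Total coins = 1 + 1 + 2 = 4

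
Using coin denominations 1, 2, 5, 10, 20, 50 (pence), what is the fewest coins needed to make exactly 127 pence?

Use the largest denomination that fits, subtract, and repeat.
127 − 2×50→27 − 1×20→7 − 1×5→2 − 1×2→0
Total coins = 2 + 1 + 1 + 1 = 5

5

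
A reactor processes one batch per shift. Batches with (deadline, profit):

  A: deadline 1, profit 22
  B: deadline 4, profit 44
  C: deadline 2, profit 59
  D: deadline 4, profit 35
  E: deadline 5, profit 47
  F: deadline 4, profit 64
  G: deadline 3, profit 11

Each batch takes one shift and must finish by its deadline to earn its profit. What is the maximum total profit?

249

Profit order: F=64 C=59 E=47 B=44 D=35 A=22 G=11
Assign: F→slot 4, C→slot 2, E→slot 5, B→slot 3, D→slot 1, A skipped, G skipped.
Slots: [1:D] [2:C] [3:B] [4:F] [5:E]
Profit = 35 + 59 + 44 + 64 + 47 = 249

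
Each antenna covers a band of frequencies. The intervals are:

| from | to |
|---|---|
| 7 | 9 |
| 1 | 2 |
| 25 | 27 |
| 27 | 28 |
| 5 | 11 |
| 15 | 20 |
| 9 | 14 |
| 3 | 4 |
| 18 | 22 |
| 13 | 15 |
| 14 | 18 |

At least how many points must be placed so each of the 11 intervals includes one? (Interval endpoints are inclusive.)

Sorted: [1,2] [3,4] [7,9] [5,11] [9,14] [13,15] [14,18] [15,20] [18,22] [25,27] [27,28]
{[1,2]} hit by 2; {[3,4]} hit by 4; {[7,9],[5,11],[9,14]} hit by 9; {[13,15],[14,18],[15,20]} hit by 15; {[18,22]} hit by 22; {[25,27],[27,28]} hit by 27.
Points: 2, 4, 9, 15, 22, 27 (6 total).

6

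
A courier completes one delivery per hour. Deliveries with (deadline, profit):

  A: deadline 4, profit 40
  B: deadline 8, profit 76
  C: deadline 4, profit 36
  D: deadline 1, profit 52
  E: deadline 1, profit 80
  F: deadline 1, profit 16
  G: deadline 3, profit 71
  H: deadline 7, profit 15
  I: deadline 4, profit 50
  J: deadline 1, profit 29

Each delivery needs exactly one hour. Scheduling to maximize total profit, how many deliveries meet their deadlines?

Sort by profit descending; place each in the latest free slot ≤ its deadline.
By profit: E(d1,80), B(d8,76), G(d3,71), D(d1,52), I(d4,50), A(d4,40), C(d4,36), J(d1,29), F(d1,16), H(d7,15)
E→slot 1; B→slot 8; G→slot 3; D skipped; I→slot 4; A→slot 2; C skipped; J skipped; F skipped; H→slot 7.
6 of 10 scheduled.

6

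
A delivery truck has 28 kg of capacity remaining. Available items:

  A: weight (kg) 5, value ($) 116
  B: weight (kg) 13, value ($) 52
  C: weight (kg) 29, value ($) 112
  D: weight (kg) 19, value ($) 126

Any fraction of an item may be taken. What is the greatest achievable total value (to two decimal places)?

258.00

Ratios (sorted): A 23.20, D 6.63, B 4.00, C 3.86
take A (5 @ 116); take D (19 @ 126); take 4/13 of B → 16.00. Capacity used 28/28.
Total value = 258.00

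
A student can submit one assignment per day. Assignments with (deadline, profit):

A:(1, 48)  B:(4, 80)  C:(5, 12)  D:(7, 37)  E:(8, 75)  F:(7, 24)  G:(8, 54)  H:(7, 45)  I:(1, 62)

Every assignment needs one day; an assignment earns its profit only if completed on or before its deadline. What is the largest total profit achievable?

Take jobs in profit order; each goes to the latest open slot no later than its deadline.
By profit: B(d4,80), E(d8,75), I(d1,62), G(d8,54), A(d1,48), H(d7,45), D(d7,37), F(d7,24), C(d5,12)
B→slot 4; E→slot 8; I→slot 1; G→slot 7; A skipped; H→slot 6; D→slot 5; F→slot 3; C→slot 2.
Profit = 62 + 12 + 24 + 80 + 37 + 45 + 54 + 75 = 389

389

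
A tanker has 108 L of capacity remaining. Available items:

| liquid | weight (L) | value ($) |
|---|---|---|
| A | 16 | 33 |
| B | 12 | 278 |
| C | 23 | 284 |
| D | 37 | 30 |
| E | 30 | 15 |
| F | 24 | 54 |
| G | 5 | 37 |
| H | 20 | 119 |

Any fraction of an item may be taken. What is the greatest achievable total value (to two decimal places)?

811.49

Order: B (278/12=23.17) > C (284/23=12.35) > G (37/5=7.40) > H (119/20=5.95) > F (54/24=2.25) > A (33/16=2.06) > D (30/37=0.81) > E (15/30=0.50)
Fill: take B (12 @ 278) → take C (23 @ 284) → take G (5 @ 37) → take H (20 @ 119) → take F (24 @ 54) → take A (16 @ 33) → take 8/37 of D → 6.49; 108/108 used.
Total value = 811.49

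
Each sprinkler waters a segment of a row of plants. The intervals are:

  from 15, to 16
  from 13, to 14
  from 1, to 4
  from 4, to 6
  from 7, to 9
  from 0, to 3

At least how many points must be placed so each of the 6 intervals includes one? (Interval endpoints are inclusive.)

5

Sort by right endpoint; whenever an interval is uncovered, place a point at its right end.
Sorted: [0,3] [1,4] [4,6] [7,9] [13,14] [15,16]
{[0,3],[1,4]} hit by 3; {[4,6]} hit by 6; {[7,9]} hit by 9; {[13,14]} hit by 14; {[15,16]} hit by 16.
Points: 3, 6, 9, 14, 16 (5 total).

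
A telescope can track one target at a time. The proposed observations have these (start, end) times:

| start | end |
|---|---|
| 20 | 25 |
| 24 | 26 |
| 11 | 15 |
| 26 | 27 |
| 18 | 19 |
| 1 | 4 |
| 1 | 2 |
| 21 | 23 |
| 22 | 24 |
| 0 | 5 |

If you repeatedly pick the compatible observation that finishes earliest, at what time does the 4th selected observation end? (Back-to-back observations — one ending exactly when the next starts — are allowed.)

Sort by end time and greedily take each interval whose start is ≥ the last chosen end.
By end time: (1,2), (1,4), (0,5), (11,15), (18,19), (21,23), (22,24), (20,25), (24,26), (26,27).
Pick (1,2); next start ≥ 2 → (11,15); next start ≥ 15 → (18,19); next start ≥ 19 → (21,23); next start ≥ 23 → (24,26); next start ≥ 26 → (26,27).
Selected: (1,2) (11,15) (18,19) (21,23) (24,26) (26,27)

23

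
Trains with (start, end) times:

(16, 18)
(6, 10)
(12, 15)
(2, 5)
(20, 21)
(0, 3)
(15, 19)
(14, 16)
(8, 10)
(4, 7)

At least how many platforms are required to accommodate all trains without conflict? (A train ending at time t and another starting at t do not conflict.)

starts: [0, 2, 4, 6, 8, 12, 14, 15, 16, 20]
ends:   [3, 5, 7, 10, 10, 15, 16, 18, 19, 21]
s0→1 s2→2  — peak 2.

2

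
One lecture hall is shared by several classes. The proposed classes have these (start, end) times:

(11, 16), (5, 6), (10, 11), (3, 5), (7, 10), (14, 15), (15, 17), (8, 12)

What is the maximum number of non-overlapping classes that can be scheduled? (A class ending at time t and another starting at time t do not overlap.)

6

Sorted by end: (3,5)  (5,6)  (7,10)  (10,11)  (8,12)  (14,15)  (11,16)  (15,17)
take (3,5); take (5,6); take (7,10); take (10,11); take (14,15); take (15,17).
Selected 6 classes.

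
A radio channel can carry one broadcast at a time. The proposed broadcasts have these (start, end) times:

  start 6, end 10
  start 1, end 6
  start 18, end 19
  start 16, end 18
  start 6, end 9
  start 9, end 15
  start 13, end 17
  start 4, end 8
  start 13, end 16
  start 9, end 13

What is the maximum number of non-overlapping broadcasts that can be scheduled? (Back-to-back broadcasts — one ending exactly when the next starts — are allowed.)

6

Sort by end time and greedily take each interval whose start is ≥ the last chosen end.
By end time: (1,6), (4,8), (6,9), (6,10), (9,13), (9,15), (13,16), (13,17), (16,18), (18,19).
Pick (1,6); next start ≥ 6 → (6,9); next start ≥ 9 → (9,13); next start ≥ 13 → (13,16); next start ≥ 16 → (16,18); next start ≥ 18 → (18,19).
Selected 6 broadcasts.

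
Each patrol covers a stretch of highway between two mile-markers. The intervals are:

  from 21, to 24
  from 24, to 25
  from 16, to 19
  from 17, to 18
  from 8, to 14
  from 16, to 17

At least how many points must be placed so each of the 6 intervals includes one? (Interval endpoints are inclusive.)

By right end: [8,14]  [16,17]  [17,18]  [16,19]  [21,24]  [24,25]
[8,14] uncovered → point at 14; [16,17] uncovered → point at 17; [21,24] uncovered → point at 24.
Points: 14, 17, 24 (3 total).

3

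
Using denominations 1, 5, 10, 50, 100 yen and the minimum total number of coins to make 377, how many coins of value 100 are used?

377 − 3×100→77 − 1×50→27 − 2×10→7 − 1×5→2 − 2×1→0
Count of 100: 3

3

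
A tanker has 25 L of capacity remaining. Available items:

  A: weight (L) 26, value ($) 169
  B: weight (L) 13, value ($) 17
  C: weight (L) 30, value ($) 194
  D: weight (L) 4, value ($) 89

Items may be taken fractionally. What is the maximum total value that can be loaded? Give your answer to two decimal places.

Order: D (89/4=22.25) > A (169/26=6.50) > C (194/30=6.47) > B (17/13=1.31)
Fill: take D (4 @ 89) → take 21/26 of A → 136.50; 25/25 used.
Total value = 225.50

225.50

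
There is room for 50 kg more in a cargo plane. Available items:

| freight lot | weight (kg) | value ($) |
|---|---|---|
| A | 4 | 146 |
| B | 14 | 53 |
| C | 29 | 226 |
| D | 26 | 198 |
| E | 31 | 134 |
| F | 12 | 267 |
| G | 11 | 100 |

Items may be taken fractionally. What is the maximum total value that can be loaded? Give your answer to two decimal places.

692.24

Sort by value per unit weight and fill in that order.
Order: A (146/4=36.50) > F (267/12=22.25) > G (100/11=9.09) > C (226/29=7.79) > D (198/26=7.62) > E (134/31=4.32) > B (53/14=3.79)
Fill: take A (4 @ 146) → take F (12 @ 267) → take G (11 @ 100) → take 23/29 of C → 179.24; 50/50 used.
Total value = 692.24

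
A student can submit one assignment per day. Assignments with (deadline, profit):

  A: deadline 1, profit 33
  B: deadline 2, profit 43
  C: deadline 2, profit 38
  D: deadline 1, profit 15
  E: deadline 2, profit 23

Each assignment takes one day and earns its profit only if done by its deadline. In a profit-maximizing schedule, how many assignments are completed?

2

By profit: B(d2,43), C(d2,38), A(d1,33), E(d2,23), D(d1,15)
B→slot 2; C→slot 1; A skipped; E skipped; D skipped.
2 of 5 scheduled.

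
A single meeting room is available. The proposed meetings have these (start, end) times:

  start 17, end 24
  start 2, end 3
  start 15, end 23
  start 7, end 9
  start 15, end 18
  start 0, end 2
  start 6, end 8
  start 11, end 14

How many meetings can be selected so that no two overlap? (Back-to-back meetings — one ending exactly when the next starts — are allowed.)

Greedy by earliest finish: after sorting by end time, pick each interval compatible with the last pick.
By end time: (0,2), (2,3), (6,8), (7,9), (11,14), (15,18), (15,23), (17,24).
Pick (0,2); next start ≥ 2 → (2,3); next start ≥ 3 → (6,8); next start ≥ 8 → (11,14); next start ≥ 14 → (15,18).
Selected 5 meetings.

5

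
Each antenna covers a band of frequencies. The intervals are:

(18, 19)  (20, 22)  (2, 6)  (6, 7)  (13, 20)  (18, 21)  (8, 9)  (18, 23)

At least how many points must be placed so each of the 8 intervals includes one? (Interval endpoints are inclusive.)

By right end: [2,6]  [6,7]  [8,9]  [18,19]  [13,20]  [18,21]  [20,22]  [18,23]
[2,6] uncovered → point at 6; [8,9] uncovered → point at 9; [18,19] uncovered → point at 19; [20,22] uncovered → point at 22.
Points: 6, 9, 19, 22 (4 total).

4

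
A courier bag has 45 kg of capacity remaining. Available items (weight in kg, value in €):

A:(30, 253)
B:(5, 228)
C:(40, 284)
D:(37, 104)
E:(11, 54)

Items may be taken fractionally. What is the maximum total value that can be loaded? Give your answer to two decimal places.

Sort by value per unit weight and fill in that order.
Ratios (sorted): B 45.60, A 8.43, C 7.10, E 4.91, D 2.81
take B (5 @ 228); take A (30 @ 253); take 10/40 of C → 71.00. Capacity used 45/45.
Total value = 552.00

552.00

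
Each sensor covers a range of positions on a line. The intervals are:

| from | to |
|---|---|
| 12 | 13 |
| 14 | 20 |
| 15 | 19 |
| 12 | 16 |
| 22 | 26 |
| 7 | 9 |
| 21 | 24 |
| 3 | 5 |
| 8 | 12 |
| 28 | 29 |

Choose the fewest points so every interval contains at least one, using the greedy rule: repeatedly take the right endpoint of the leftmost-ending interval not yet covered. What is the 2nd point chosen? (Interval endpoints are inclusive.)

Process intervals by earliest right end; each time one isn't hit yet, stab at its right endpoint.
Sorted: [3,5] [7,9] [8,12] [12,13] [12,16] [15,19] [14,20] [21,24] [22,26] [28,29]
{[3,5]} hit by 5; {[7,9],[8,12]} hit by 9; {[12,13],[12,16]} hit by 13; {[15,19],[14,20]} hit by 19; {[21,24],[22,26]} hit by 24; {[28,29]} hit by 29.
Points: 5, 9, 13, 19, 24, 29 (6 total).

9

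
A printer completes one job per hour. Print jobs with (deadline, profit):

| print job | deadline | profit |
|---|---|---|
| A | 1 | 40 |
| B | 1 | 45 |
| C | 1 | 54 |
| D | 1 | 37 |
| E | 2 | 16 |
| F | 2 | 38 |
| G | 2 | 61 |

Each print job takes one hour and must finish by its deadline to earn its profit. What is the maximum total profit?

115

Profit order: G=61 C=54 B=45 A=40 F=38 D=37 E=16
Assign: G→slot 2, C→slot 1, B skipped, A skipped, F skipped, D skipped, E skipped.
Slots: [1:C] [2:G]
Profit = 54 + 61 = 115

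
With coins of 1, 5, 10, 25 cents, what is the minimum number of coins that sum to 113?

8

113 − 4×25→13 − 1×10→3 − 3×1→0
Total coins = 4 + 1 + 3 = 8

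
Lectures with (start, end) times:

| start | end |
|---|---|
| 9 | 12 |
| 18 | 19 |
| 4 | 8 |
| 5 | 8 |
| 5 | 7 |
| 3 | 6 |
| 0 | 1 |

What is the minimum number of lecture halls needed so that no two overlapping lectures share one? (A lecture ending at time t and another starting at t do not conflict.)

4

Count concurrent intervals with a sweep; the peak is the room count.
starts: [0, 3, 4, 5, 5, 9, 18]
ends:   [1, 6, 7, 8, 8, 12, 19]
s0→1 e1→0 s3→1 s4→2 s5→3 s5→4  — peak 4.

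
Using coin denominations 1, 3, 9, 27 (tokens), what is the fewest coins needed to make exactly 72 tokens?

4

72 − 2×27→18 − 2×9→0
Total coins = 2 + 2 = 4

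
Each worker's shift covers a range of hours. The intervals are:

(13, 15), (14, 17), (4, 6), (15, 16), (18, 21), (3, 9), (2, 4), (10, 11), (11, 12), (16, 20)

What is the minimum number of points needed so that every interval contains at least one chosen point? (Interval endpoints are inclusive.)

Sort by right endpoint; whenever an interval is uncovered, place a point at its right end.
Sorted: [2,4] [4,6] [3,9] [10,11] [11,12] [13,15] [15,16] [14,17] [16,20] [18,21]
{[2,4],[4,6],[3,9]} hit by 4; {[10,11],[11,12]} hit by 11; {[13,15],[15,16],[14,17]} hit by 15; {[16,20],[18,21]} hit by 20.
Points: 4, 11, 15, 20 (4 total).

4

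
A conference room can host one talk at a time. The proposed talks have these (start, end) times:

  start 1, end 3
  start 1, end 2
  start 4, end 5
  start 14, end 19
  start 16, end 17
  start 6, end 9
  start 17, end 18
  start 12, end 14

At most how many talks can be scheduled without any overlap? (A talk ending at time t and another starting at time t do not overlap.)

Sorted by end: (1,2)  (1,3)  (4,5)  (6,9)  (12,14)  (16,17)  (17,18)  (14,19)
take (1,2); take (4,5); take (6,9); take (12,14); take (16,17); take (17,18).
Selected 6 talks.

6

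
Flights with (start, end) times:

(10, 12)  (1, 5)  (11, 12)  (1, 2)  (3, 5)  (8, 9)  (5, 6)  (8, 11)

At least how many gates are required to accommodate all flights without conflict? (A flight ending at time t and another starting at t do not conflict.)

The answer is the maximum number of intervals overlapping at any instant.
starts: [1, 1, 3, 5, 8, 8, 10, 11]
ends:   [2, 5, 5, 6, 9, 11, 12, 12]
s1→1 s1→2  — peak 2.

2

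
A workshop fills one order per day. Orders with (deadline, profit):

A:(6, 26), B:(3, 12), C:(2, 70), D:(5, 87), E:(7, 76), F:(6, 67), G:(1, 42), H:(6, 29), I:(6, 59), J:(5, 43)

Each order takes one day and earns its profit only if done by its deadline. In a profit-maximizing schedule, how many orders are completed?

Take jobs in profit order; each goes to the latest open slot no later than its deadline.
Profit order: D=87 E=76 C=70 F=67 I=59 J=43 G=42 H=29 A=26 B=12
Assign: D→slot 5, E→slot 7, C→slot 2, F→slot 6, I→slot 4, J→slot 3, G→slot 1, H skipped, A skipped, B skipped.
Slots: [1:G] [2:C] [3:J] [4:I] [5:D] [6:F] [7:E]
7 of 10 scheduled.

7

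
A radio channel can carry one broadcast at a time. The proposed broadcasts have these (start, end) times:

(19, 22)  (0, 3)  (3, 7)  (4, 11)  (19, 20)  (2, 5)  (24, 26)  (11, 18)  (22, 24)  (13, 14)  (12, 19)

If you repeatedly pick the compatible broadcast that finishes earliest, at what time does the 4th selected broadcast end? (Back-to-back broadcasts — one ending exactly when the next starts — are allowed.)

Sorted by end: (0,3)  (2,5)  (3,7)  (4,11)  (13,14)  (11,18)  (12,19)  (19,20)  (19,22)  (22,24)  (24,26)
take (0,3); skip (2,5); take (3,7); skip (4,11); take (13,14); take (19,20); skip (19,22); take (22,24); take (24,26).
Selected: (0,3) (3,7) (13,14) (19,20) (22,24) (24,26)

20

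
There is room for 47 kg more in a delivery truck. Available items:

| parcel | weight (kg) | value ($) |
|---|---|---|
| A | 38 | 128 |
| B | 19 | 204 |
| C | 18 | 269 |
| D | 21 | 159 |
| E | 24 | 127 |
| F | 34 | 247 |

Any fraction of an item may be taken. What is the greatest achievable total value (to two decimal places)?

548.71

Ratios (sorted): C 14.94, B 10.74, D 7.57, F 7.26, E 5.29, A 3.37
take C (18 @ 269); take B (19 @ 204); take 10/21 of D → 75.71. Capacity used 47/47.
Total value = 548.71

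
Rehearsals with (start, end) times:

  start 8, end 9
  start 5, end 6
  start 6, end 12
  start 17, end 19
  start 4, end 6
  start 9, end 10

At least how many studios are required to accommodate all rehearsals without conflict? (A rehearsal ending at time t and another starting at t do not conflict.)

The answer is the maximum number of intervals overlapping at any instant.
starts: [4, 5, 6, 8, 9, 17]
ends:   [6, 6, 9, 10, 12, 19]
s4→1 s5→2  — peak 2.

2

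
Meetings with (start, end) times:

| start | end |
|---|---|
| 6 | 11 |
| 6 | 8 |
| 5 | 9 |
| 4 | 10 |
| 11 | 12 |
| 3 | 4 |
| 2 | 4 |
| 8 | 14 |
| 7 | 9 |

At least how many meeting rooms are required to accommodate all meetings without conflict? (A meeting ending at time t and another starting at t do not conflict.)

5

starts: [2, 3, 4, 5, 6, 6, 7, 8, 11]
ends:   [4, 4, 8, 9, 9, 10, 11, 12, 14]
s2→1 s3→2 e4→1 e4→0 s4→1 s5→2 s6→3 s6→4 s7→5  — peak 5.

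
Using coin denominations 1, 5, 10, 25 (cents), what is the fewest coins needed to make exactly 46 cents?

4

46 = 1×25 + 2×10 + 1×1
Total coins = 1 + 2 + 1 = 4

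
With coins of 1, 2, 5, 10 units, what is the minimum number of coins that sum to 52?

6

52 − 5×10→2 − 1×2→0
Total coins = 5 + 1 = 6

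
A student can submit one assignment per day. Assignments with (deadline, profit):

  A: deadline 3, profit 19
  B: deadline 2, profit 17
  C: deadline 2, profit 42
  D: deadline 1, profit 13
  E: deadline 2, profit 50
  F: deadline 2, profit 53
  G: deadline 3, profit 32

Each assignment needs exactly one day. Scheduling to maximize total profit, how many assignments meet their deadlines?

Sort by profit descending; place each in the latest free slot ≤ its deadline.
By profit: F(d2,53), E(d2,50), C(d2,42), G(d3,32), A(d3,19), B(d2,17), D(d1,13)
F→slot 2; E→slot 1; C skipped; G→slot 3; A skipped; B skipped; D skipped.
3 of 7 scheduled.

3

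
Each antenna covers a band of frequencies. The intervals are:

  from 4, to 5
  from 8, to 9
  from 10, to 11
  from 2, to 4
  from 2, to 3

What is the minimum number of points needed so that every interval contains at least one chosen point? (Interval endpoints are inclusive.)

Sort by right endpoint; whenever an interval is uncovered, place a point at its right end.
Sorted: [2,3] [2,4] [4,5] [8,9] [10,11]
{[2,3],[2,4]} hit by 3; {[4,5]} hit by 5; {[8,9]} hit by 9; {[10,11]} hit by 11.
Points: 3, 5, 9, 11 (4 total).

4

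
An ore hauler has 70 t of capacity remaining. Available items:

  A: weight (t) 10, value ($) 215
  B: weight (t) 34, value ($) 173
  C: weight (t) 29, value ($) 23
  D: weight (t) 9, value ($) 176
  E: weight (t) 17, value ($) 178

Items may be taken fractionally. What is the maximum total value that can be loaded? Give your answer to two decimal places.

742.00

Greedy by value/weight ratio, highest first.
Order: A (215/10=21.50) > D (176/9=19.56) > E (178/17=10.47) > B (173/34=5.09) > C (23/29=0.79)
Fill: take A (10 @ 215) → take D (9 @ 176) → take E (17 @ 178) → take B (34 @ 173); 70/70 used.
Total value = 742.00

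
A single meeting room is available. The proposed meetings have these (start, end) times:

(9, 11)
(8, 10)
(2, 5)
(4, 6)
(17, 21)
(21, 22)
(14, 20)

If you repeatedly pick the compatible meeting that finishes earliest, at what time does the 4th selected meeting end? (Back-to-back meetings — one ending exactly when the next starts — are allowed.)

22

Greedy by earliest finish: after sorting by end time, pick each interval compatible with the last pick.
By end time: (2,5), (4,6), (8,10), (9,11), (14,20), (17,21), (21,22).
Pick (2,5); next start ≥ 5 → (8,10); next start ≥ 10 → (14,20); next start ≥ 20 → (21,22).
Selected: (2,5) (8,10) (14,20) (21,22)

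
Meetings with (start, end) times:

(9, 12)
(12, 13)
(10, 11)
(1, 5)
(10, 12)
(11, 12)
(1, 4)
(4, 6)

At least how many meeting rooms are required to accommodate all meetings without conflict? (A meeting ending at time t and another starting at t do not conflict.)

3

The answer is the maximum number of intervals overlapping at any instant.
starts: [1, 1, 4, 9, 10, 10, 11, 12]
ends:   [4, 5, 6, 11, 12, 12, 12, 13]
s1→1 s1→2 e4→1 s4→2 e5→1 e6→0 s9→1 s10→2 s10→3  — peak 3.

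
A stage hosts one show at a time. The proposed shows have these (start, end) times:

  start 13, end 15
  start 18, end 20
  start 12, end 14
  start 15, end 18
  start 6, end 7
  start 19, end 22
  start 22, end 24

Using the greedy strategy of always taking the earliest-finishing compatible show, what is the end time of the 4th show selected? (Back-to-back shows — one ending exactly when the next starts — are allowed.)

By end time: (6,7), (12,14), (13,15), (15,18), (18,20), (19,22), (22,24).
Pick (6,7); next start ≥ 7 → (12,14); next start ≥ 14 → (15,18); next start ≥ 18 → (18,20); next start ≥ 20 → (22,24).
Selected: (6,7) (12,14) (15,18) (18,20) (22,24)

20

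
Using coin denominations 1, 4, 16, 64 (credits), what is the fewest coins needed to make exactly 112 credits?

4

112 = 1×64 + 3×16
Total coins = 1 + 3 = 4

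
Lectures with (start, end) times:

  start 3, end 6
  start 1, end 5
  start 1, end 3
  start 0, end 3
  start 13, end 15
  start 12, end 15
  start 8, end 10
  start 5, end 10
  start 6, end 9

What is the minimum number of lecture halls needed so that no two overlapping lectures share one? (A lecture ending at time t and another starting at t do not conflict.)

3

starts: [0, 1, 1, 3, 5, 6, 8, 12, 13]
ends:   [3, 3, 5, 6, 9, 10, 10, 15, 15]
s0→1 s1→2 s1→3  — peak 3.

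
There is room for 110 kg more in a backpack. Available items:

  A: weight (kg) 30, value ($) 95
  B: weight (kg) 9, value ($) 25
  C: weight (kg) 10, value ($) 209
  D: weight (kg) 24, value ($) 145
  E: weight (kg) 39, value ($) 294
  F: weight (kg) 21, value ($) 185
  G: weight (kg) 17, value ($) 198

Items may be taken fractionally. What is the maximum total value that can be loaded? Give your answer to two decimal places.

1024.96

Greedy by value/weight ratio, highest first.
Ratios (sorted): C 20.90, G 11.65, F 8.81, E 7.54, D 6.04, A 3.17, B 2.78
take C (10 @ 209); take G (17 @ 198); take F (21 @ 185); take E (39 @ 294); take 23/24 of D → 138.96. Capacity used 110/110.
Total value = 1024.96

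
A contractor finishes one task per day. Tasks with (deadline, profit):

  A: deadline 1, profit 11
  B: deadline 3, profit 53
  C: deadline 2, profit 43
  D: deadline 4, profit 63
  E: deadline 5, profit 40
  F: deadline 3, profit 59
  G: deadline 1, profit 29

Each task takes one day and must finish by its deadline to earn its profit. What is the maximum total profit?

258

Sort by profit descending; place each in the latest free slot ≤ its deadline.
By profit: D(d4,63), F(d3,59), B(d3,53), C(d2,43), E(d5,40), G(d1,29), A(d1,11)
D→slot 4; F→slot 3; B→slot 2; C→slot 1; E→slot 5; G skipped; A skipped.
Profit = 43 + 53 + 59 + 63 + 40 = 258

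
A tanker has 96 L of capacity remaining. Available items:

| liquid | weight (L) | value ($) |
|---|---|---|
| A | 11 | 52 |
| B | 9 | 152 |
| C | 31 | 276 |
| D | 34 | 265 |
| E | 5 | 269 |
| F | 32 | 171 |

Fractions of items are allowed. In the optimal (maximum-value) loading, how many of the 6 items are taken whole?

4

Ratios (sorted): E 53.80, B 16.89, C 8.90, D 7.79, F 5.34, A 4.73
take E (5 @ 269); take B (9 @ 152); take C (31 @ 276); take D (34 @ 265); take 17/32 of F → 90.84. Capacity used 96/96.
4 item(s) taken whole; one partial (take 17/32 of F).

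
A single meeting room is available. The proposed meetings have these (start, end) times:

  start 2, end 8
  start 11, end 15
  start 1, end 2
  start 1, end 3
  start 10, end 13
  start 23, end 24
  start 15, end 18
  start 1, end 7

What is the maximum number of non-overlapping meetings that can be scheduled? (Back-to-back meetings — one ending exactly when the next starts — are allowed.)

5

Sort by end time and greedily take each interval whose start is ≥ the last chosen end.
By end time: (1,2), (1,3), (1,7), (2,8), (10,13), (11,15), (15,18), (23,24).
Pick (1,2); next start ≥ 2 → (2,8); next start ≥ 8 → (10,13); next start ≥ 13 → (15,18); next start ≥ 18 → (23,24).
Selected 5 meetings.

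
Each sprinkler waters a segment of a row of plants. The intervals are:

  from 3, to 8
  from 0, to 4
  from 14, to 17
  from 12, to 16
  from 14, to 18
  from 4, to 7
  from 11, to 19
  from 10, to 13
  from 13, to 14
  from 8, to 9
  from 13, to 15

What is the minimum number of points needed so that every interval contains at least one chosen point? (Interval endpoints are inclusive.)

4

Sort by right endpoint; whenever an interval is uncovered, place a point at its right end.
Sorted: [0,4] [4,7] [3,8] [8,9] [10,13] [13,14] [13,15] [12,16] [14,17] [14,18] [11,19]
{[0,4],[4,7],[3,8]} hit by 4; {[8,9]} hit by 9; {[10,13],[13,14],[13,15],[12,16]} hit by 13; {[14,17],[14,18],[11,19]} hit by 17.
Points: 4, 9, 13, 17 (4 total).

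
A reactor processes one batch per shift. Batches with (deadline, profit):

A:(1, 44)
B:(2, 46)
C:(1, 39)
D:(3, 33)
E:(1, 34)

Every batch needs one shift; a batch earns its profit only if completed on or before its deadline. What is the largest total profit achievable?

Take jobs in profit order; each goes to the latest open slot no later than its deadline.
By profit: B(d2,46), A(d1,44), C(d1,39), E(d1,34), D(d3,33)
B→slot 2; A→slot 1; C skipped; E skipped; D→slot 3.
Profit = 44 + 46 + 33 = 123

123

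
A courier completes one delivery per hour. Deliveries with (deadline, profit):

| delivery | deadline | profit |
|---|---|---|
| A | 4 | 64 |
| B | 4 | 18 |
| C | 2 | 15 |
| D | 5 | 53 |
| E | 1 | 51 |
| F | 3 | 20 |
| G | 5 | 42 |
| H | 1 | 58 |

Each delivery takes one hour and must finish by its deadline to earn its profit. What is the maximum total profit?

Profit order: A=64 H=58 D=53 E=51 G=42 F=20 B=18 C=15
Assign: A→slot 4, H→slot 1, D→slot 5, E skipped, G→slot 3, F→slot 2, B skipped, C skipped.
Slots: [1:H] [2:F] [3:G] [4:A] [5:D]
Profit = 58 + 20 + 42 + 64 + 53 = 237

237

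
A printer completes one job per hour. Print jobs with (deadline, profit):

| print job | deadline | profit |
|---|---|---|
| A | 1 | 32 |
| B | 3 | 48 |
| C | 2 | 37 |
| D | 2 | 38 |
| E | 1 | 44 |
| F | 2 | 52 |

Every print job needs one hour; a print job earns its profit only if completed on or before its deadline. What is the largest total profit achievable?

144

By profit: F(d2,52), B(d3,48), E(d1,44), D(d2,38), C(d2,37), A(d1,32)
F→slot 2; B→slot 3; E→slot 1; D skipped; C skipped; A skipped.
Profit = 44 + 52 + 48 = 144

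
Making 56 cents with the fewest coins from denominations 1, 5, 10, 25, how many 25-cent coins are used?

2

Greedy: take as many of the largest coin as possible, then repeat with the remainder.
56 = 2×25 + 1×5 + 1×1
Count of 25: 2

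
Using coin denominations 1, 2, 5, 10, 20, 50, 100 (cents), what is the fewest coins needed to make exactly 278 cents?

Greedy: take as many of the largest coin as possible, then repeat with the remainder.
278 = 2×100 + 1×50 + 1×20 + 1×5 + 1×2 + 1×1
Total coins = 2 + 1 + 1 + 1 + 1 + 1 = 7

7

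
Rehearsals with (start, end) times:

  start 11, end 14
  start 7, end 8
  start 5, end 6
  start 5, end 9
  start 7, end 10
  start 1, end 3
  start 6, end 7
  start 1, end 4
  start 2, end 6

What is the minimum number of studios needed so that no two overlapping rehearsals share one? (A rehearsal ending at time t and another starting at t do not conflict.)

Events (time:±→running): 1:+→1 1:+→2 2:+→3 … peak 3.

3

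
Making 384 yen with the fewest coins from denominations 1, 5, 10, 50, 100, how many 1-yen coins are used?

4

384 = 3×100 + 1×50 + 3×10 + 4×1
Count of 1: 4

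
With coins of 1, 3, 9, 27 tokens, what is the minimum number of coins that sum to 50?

6

Use the largest denomination that fits, subtract, and repeat.
50 − 1×27→23 − 2×9→5 − 1×3→2 − 2×1→0
Total coins = 1 + 2 + 1 + 2 = 6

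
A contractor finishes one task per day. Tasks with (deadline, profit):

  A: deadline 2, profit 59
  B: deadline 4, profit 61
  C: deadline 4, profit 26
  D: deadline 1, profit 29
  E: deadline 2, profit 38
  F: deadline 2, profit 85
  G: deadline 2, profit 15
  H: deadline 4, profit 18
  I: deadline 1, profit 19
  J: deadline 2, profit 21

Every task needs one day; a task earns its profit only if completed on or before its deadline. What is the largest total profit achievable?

Sort by profit descending; place each in the latest free slot ≤ its deadline.
Profit order: F=85 B=61 A=59 E=38 D=29 C=26 J=21 I=19 H=18 G=15
Assign: F→slot 2, B→slot 4, A→slot 1, E skipped, D skipped, C→slot 3, J skipped, I skipped, H skipped, G skipped.
Slots: [1:A] [2:F] [3:C] [4:B]
Profit = 59 + 85 + 26 + 61 = 231

231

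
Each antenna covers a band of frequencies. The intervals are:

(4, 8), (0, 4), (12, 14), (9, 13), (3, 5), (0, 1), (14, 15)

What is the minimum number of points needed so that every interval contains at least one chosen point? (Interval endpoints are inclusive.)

4

Sort by right endpoint; whenever an interval is uncovered, place a point at its right end.
By right end: [0,1]  [0,4]  [3,5]  [4,8]  [9,13]  [12,14]  [14,15]
[0,1] uncovered → point at 1; [3,5] uncovered → point at 5; [9,13] uncovered → point at 13; [14,15] uncovered → point at 15.
Points: 1, 5, 13, 15 (4 total).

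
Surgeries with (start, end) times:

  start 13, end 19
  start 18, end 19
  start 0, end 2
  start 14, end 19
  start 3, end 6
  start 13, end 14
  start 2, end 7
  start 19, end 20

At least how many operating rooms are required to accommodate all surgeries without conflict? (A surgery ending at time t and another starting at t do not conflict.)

Events (time:±→running): 0:+→1 2:-→0 2:+→1 3:+→2 6:-→1 7:-→0 13:+→1 13:+→2 14:-→1 14:+→2 18:+→3 … peak 3.

3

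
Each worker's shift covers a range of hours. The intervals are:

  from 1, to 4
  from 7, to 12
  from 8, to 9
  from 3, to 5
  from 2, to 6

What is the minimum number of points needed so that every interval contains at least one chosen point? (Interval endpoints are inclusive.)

Sorted: [1,4] [3,5] [2,6] [8,9] [7,12]
{[1,4],[3,5],[2,6]} hit by 4; {[8,9],[7,12]} hit by 9.
Points: 4, 9 (2 total).

2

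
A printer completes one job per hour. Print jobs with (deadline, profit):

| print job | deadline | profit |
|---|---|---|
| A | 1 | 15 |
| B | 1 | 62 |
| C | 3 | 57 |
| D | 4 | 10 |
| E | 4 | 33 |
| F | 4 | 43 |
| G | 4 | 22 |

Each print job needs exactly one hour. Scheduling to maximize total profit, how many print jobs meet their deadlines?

Take jobs in profit order; each goes to the latest open slot no later than its deadline.
By profit: B(d1,62), C(d3,57), F(d4,43), E(d4,33), G(d4,22), A(d1,15), D(d4,10)
B→slot 1; C→slot 3; F→slot 4; E→slot 2; G skipped; A skipped; D skipped.
4 of 7 scheduled.

4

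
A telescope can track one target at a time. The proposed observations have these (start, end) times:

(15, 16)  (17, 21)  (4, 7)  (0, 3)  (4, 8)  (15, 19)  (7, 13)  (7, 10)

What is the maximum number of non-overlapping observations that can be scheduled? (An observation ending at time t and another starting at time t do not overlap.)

Sort by end time and greedily take each interval whose start is ≥ the last chosen end.
Sorted by end: (0,3)  (4,7)  (4,8)  (7,10)  (7,13)  (15,16)  (15,19)  (17,21)
take (0,3); take (4,7); take (7,10); skip (7,13); take (15,16); skip (15,19); take (17,21).
Selected 5 observations.

5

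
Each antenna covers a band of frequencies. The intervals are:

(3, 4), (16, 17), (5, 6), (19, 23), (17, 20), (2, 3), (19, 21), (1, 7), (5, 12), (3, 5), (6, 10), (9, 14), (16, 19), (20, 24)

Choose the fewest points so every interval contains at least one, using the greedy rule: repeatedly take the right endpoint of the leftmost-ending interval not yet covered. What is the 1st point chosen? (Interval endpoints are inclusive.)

Process intervals by earliest right end; each time one isn't hit yet, stab at its right endpoint.
By right end: [2,3]  [3,4]  [3,5]  [5,6]  [1,7]  [6,10]  [5,12]  [9,14]  [16,17]  [16,19]  [17,20]  [19,21]  [19,23]  [20,24]
[2,3] uncovered → point at 3; [5,6] uncovered → point at 6; [9,14] uncovered → point at 14; [16,17] uncovered → point at 17; [19,21] uncovered → point at 21.
Points: 3, 6, 14, 17, 21 (5 total).

3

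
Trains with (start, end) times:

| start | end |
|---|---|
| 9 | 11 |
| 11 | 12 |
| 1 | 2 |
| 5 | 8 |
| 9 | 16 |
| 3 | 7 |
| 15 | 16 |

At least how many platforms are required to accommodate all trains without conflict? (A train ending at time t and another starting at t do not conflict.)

Count concurrent intervals with a sweep; the peak is the room count.
starts: [1, 3, 5, 9, 9, 11, 15]
ends:   [2, 7, 8, 11, 12, 16, 16]
s1→1 e2→0 s3→1 s5→2  — peak 2.

2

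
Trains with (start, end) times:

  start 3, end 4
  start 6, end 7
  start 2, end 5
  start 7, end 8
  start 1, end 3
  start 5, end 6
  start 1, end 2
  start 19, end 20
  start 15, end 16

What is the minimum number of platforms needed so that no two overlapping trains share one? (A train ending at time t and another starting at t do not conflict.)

2

Events (time:±→running): 1:+→1 1:+→2 … peak 2.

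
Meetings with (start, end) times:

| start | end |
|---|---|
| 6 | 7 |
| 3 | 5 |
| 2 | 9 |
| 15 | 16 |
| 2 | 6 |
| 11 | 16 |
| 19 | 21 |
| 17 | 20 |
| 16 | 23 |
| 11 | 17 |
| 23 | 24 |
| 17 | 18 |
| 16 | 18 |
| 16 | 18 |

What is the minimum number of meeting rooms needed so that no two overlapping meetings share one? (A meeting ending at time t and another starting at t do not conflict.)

5

Events (time:±→running): 2:+→1 2:+→2 3:+→3 5:-→2 6:-→1 6:+→2 7:-→1 9:-→0 11:+→1 11:+→2 15:+→3 16:-→2 16:-→1 16:+→2 16:+→3 16:+→4 17:-→3 17:+→4 17:+→5 … peak 5.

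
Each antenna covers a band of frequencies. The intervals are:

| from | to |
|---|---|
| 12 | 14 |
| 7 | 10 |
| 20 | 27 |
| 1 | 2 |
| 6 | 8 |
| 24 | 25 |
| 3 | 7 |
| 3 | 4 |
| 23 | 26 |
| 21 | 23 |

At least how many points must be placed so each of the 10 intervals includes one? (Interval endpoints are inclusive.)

Process intervals by earliest right end; each time one isn't hit yet, stab at its right endpoint.
By right end: [1,2]  [3,4]  [3,7]  [6,8]  [7,10]  [12,14]  [21,23]  [24,25]  [23,26]  [20,27]
[1,2] uncovered → point at 2; [3,4] uncovered → point at 4; [6,8] uncovered → point at 8; [12,14] uncovered → point at 14; [21,23] uncovered → point at 23; [24,25] uncovered → point at 25.
Points: 2, 4, 8, 14, 23, 25 (6 total).

6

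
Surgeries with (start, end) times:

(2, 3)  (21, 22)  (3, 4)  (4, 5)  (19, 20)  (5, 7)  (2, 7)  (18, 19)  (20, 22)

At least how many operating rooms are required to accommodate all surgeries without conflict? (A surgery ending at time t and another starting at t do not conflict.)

2

Count concurrent intervals with a sweep; the peak is the room count.
Events (time:±→running): 2:+→1 2:+→2 … peak 2.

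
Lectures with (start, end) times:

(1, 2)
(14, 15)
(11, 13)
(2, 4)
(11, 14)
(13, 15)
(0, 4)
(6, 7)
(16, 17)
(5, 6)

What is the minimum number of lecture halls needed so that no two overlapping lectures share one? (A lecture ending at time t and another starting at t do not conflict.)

2

Events (time:±→running): 0:+→1 1:+→2 … peak 2.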